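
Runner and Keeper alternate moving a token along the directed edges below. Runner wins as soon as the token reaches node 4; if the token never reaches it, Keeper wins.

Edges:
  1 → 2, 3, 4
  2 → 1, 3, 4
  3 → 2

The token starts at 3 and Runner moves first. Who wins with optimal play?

Track states (vertex, player-to-move).
A0 = {(4,Runner), (4,Keeper)}
A1: add {(1,Runner), (2,Runner)}.
A2: add {(3,Keeper)}.
A3 = A2; e.g. (1,Keeper) stays out. (3,Runner) never enters ⇒ Keeper avoids the target.

Keeper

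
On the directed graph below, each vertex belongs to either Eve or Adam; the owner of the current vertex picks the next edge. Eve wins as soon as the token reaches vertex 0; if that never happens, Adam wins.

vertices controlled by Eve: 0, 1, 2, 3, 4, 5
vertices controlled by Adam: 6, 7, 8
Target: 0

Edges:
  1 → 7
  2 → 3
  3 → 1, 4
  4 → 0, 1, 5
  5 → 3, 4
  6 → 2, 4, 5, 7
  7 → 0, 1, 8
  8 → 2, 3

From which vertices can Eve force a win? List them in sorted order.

A0 = {0}
A1: add {4} — 4 (Eve) has 4→0.
A2: add {3, 5} — 3 (Eve) has 3→4; 5 (Eve) has 5→4.
A3: add {2} — 2 (Eve) has 2→3.
A4: add {8} — 8 (Adam): all of {2, 3} already in.
A5 = A4; e.g. 1 (Eve) has no edge into A4. Fixed point.
Eve's winning region = {0, 2, 3, 4, 5, 8}.

0, 2, 3, 4, 5, 8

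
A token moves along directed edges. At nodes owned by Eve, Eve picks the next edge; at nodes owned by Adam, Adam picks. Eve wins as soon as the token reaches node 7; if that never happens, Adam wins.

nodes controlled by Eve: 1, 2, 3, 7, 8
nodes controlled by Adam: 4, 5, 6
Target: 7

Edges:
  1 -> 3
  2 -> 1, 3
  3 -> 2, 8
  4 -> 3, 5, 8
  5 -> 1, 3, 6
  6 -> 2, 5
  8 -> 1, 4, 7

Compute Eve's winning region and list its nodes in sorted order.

A0 = {7}
A1: add {8} — 8 (Eve) has 8→7.
A2: add {3} — 3 (Eve) has 3→8.
A3: add {1, 2} — 1 (Eve) has 1→3; 2 (Eve) has 2→3.
A4 = A3; e.g. 4 (Adam) can still go to 5. Fixed point.
Eve's winning region = {1, 2, 3, 7, 8}.

1, 2, 3, 7, 8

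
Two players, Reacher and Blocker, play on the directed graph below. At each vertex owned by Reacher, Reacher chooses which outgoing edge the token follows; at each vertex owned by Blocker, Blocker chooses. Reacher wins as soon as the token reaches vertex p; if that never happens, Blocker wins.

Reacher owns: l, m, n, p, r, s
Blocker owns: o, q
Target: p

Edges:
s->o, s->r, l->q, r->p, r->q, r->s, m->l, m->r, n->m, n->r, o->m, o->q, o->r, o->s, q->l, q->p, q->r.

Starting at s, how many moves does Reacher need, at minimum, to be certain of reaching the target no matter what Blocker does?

2

A0 = {p}
A1: add {r} — r (Reacher) has r→p.
A2: add {m, n, s} — m (Reacher) has m→r; n (Reacher) has n→r; s (Reacher) has s→r.
A3 = A2; e.g. l (Reacher) has no edge into A2. Fixed point.
s enters the attractor at level 2, so Reacher can force the target in 2 moves from there.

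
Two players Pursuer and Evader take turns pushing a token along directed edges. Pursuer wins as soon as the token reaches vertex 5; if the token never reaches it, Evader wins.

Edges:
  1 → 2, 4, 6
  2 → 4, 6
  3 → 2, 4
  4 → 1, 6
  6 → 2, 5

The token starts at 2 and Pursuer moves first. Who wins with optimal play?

Track states (vertex, player-to-move).
A0 = {(5,Pursuer), (5,Evader)}
A1: add {(6,Pursuer)}.
A2 = A1; e.g. (1,Pursuer) stays out. (2,Pursuer) never enters ⇒ Evader avoids the target.

Evader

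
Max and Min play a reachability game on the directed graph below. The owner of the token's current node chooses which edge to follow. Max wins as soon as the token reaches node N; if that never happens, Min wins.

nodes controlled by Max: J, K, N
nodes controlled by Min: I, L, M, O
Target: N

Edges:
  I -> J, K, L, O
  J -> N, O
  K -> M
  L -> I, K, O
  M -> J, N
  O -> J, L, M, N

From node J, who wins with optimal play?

A0 = {N}
A1: add {J} — J (Max) has J→N.
J ∈ A1, so Max can force the target.

Max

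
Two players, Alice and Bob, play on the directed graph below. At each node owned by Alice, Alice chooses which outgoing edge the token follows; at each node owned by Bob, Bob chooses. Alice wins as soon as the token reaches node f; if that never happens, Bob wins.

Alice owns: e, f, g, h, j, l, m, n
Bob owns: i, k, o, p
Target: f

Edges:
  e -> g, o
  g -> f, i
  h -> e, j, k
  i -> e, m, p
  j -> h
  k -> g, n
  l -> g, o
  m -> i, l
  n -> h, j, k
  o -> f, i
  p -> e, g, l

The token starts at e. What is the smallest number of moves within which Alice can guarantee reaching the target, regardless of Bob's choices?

2

A0 = {f}
A1: add {g} — g (Alice) has g→f.
A2: add {e, l} — e (Alice) has e→g; l (Alice) has l→g.
e enters the attractor at level 2, so Alice can force the target in 2 moves from there.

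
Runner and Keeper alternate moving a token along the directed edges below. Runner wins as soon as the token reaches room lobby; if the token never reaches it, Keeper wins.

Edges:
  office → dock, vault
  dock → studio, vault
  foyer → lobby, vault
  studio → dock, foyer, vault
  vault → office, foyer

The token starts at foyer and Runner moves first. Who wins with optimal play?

Runner

Track states (vertex, player-to-move).
A0 = {(lobby,Runner), (lobby,Keeper)}
A1: add {(foyer,Runner)}.
(foyer,Runner) ∈ A1 ⇒ Runner forces the target.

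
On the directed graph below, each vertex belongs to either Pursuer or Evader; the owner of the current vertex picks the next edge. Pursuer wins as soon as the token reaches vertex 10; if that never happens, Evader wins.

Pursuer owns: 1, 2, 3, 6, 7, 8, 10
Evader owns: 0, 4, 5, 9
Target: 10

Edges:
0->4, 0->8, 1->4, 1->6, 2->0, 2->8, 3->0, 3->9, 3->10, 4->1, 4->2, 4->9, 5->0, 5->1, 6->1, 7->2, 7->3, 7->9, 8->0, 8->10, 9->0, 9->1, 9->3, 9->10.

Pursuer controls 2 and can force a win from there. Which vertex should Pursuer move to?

A0 = {10}
A1: add {3, 8} — 3 (Pursuer) has 3→10; 8 (Pursuer) has 8→10.
A2: add {2, 7} — 2 (Pursuer) has 2→8; 7 (Pursuer) has 7→3.
A3 = A2; e.g. 0 (Evader) can still go to 4. Fixed point.
From 2, successor 8 is in the attractor (rank 1); the other successor 0 is not.

8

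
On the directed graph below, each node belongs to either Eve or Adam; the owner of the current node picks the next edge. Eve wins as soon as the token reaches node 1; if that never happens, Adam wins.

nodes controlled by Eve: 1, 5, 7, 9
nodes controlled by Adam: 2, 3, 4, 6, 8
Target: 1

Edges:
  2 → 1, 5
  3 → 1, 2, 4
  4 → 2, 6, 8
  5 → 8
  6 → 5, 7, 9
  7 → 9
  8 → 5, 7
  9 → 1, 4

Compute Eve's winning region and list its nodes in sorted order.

1, 7, 9

A0 = {1}
A1: add {9} — 9 (Eve) has 9→1.
A2: add {7} — 7 (Eve) has 7→9.
A3 = A2; e.g. 2 (Adam) can still go to 5. Fixed point.
Eve's winning region = {1, 7, 9}.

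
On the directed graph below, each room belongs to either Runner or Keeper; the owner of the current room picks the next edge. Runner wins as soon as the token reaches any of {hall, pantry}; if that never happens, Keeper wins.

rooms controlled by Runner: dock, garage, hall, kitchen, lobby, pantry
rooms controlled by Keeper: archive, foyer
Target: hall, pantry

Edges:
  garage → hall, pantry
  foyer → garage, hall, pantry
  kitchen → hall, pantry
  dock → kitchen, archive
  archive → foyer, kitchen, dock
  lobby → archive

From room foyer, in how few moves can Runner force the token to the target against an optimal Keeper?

A0 = {hall, pantry}
A1: add {garage, kitchen} — garage (Runner) has garage→hall; kitchen (Runner) has kitchen→hall.
A2: add {dock, foyer} — foyer (Keeper): all of {garage, hall, pantry} already in; dock (Runner) has dock→kitchen.
foyer enters the attractor at level 2, so Runner can force the target in 2 moves from there.

2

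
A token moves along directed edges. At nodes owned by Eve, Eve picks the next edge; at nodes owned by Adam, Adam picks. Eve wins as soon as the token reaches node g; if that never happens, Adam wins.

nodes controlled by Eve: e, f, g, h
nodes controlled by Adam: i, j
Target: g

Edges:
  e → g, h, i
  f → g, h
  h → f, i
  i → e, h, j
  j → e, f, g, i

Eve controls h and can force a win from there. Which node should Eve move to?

f

A0 = {g}
A1: add {e, f} — e (Eve) has e→g; f (Eve) has f→g.
A2: add {h} — h (Eve) has h→f.
A3 = A2; e.g. i (Adam) can still go to j. Fixed point.
From h, successor f is in the attractor (rank 1); the other successor i is not.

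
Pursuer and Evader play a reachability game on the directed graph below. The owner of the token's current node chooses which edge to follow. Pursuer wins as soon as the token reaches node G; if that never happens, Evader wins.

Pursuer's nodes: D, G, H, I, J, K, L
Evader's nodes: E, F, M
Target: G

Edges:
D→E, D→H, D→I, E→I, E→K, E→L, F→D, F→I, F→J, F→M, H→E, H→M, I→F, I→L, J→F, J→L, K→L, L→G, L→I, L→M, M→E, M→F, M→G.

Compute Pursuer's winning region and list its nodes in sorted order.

D, E, G, H, I, J, K, L

A0 = {G}
A1: add {L} — L (Pursuer) has L→G.
A2: add {I, J, K} — I (Pursuer) has I→L; J (Pursuer) has J→L; K (Pursuer) has K→L.
A3: add {D, E} — D (Pursuer) has D→I; E (Evader): all of {I, K, L} already in.
A4: add {H} — H (Pursuer) has H→E.
A5 = A4; e.g. F (Evader) can still go to M. Fixed point.
Pursuer's winning region = {D, E, G, H, I, J, K, L}.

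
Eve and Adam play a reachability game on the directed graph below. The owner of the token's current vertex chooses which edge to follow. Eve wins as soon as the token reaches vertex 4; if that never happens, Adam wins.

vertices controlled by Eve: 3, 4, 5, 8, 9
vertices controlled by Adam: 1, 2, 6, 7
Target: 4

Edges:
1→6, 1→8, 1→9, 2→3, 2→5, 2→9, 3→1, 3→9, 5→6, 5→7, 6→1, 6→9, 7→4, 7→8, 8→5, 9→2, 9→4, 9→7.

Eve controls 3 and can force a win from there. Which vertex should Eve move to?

9

A0 = {4}
A1: add {9} — 9 (Eve) has 9→4.
A2: add {3} — 3 (Eve) has 3→9.
A3 = A2; e.g. 1 (Adam) can still go to 6. Fixed point.
From 3, successor 9 is in the attractor (rank 1); the other successor 1 is not.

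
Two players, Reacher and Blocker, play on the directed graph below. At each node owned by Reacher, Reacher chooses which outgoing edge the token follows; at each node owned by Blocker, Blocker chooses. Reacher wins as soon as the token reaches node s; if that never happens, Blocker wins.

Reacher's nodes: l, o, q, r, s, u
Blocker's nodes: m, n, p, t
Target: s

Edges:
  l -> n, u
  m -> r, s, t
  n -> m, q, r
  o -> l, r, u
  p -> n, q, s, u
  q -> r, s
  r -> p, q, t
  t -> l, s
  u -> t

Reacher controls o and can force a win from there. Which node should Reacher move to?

A0 = {s}
A1: add {q} — q (Reacher) has q→s.
A2: add {r} — r (Reacher) has r→q.
A3: add {o} — o (Reacher) has o→r.
A4 = A3; e.g. l (Reacher) has no edge into A3. Fixed point.
From o, successor r is in the attractor (rank 2); the other successors l, u are not.

r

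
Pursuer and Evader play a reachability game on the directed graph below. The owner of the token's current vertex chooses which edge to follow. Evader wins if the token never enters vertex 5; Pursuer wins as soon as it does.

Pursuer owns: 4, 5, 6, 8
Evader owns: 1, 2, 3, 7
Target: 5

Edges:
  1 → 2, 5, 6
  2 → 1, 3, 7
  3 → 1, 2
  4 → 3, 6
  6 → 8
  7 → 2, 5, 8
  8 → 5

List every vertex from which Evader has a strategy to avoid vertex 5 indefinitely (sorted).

A0 = {5}
A1: add {8} — 8 (Pursuer) has 8→5.
A2: add {6} — 6 (Pursuer) has 6→8.
A3: add {4} — 4 (Pursuer) has 4→6.
A4 = A3; e.g. 1 (Evader) can still go to 2. Fixed point.
Pursuer's attractor = {4, 5, 6, 8}; Evader avoids the target exactly from the complement.

1, 2, 3, 7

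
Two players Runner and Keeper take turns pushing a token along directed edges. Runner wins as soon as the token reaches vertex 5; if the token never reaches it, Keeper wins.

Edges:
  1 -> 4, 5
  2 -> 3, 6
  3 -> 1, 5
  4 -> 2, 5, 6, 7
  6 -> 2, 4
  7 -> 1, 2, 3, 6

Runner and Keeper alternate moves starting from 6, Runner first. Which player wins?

Track states (vertex, player-to-move).
A0 = {(5,Runner), (5,Keeper)}
A1: add {(1,Runner), (3,Runner), (4,Runner)}.
A2: add {(1,Keeper), (3,Keeper)}.
A3: add {(2,Runner), (7,Runner)}.
A4: add {(6,Keeper)}.
A5 = A4; e.g. (2,Keeper) stays out. (6,Runner) never enters ⇒ Keeper avoids the target.

Keeper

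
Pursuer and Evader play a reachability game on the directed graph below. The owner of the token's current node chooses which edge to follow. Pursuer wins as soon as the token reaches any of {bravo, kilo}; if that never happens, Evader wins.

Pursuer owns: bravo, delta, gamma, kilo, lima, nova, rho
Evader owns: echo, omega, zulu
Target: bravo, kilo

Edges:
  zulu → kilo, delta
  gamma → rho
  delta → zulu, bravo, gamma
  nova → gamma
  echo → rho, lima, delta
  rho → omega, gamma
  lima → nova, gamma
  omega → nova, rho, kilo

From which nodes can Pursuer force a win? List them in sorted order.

A0 = {bravo, kilo}
A1: add {delta} — delta (Pursuer) has delta→bravo.
A2: add {zulu} — zulu (Evader): all of {kilo, delta} already in.
A3 = A2; e.g. nova (Pursuer) has no edge into A2. Fixed point.
Pursuer's winning region = {bravo, delta, kilo, zulu}.

bravo, delta, kilo, zulu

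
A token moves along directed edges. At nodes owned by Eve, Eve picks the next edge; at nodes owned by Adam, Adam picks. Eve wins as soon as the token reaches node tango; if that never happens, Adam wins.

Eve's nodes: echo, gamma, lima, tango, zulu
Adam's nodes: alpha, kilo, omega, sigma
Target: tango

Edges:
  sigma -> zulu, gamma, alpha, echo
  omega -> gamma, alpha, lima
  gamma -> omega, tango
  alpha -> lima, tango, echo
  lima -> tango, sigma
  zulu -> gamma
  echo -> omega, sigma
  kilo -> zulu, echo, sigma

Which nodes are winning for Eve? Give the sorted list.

gamma, lima, tango, zulu

A0 = {tango}
A1: add {gamma, lima} — gamma (Eve) has gamma→tango; lima (Eve) has lima→tango.
A2: add {zulu} — zulu (Eve) has zulu→gamma.
A3 = A2; e.g. alpha (Adam) can still go to echo. Fixed point.
Eve's winning region = {gamma, lima, tango, zulu}.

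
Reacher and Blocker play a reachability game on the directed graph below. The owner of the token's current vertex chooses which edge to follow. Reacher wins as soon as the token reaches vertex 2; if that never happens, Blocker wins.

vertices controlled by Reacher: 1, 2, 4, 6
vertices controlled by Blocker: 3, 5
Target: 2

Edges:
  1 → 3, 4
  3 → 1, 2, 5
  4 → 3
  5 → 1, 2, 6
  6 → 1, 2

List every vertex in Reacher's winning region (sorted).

2, 6

A0 = {2}
A1: add {6} — 6 (Reacher) has 6→2.
A2 = A1; e.g. 1 (Reacher) has no edge into A1. Fixed point.
Reacher's winning region = {2, 6}.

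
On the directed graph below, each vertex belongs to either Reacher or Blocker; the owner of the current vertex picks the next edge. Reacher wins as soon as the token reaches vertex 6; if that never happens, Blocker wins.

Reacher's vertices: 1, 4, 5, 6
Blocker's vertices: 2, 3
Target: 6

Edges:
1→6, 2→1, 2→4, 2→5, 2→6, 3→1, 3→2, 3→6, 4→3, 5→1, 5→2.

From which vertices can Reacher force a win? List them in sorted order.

1, 5, 6

A0 = {6}
A1: add {1} — 1 (Reacher) has 1→6.
A2: add {5} — 5 (Reacher) has 5→1.
A3 = A2; e.g. 2 (Blocker) can still go to 4. Fixed point.
Reacher's winning region = {1, 5, 6}.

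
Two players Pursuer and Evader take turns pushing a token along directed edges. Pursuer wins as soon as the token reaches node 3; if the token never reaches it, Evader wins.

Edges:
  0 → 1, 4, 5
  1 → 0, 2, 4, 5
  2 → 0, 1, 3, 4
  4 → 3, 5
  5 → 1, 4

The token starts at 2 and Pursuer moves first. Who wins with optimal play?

Track states (vertex, player-to-move).
A0 = {(3,Pursuer), (3,Evader)}
A1: add {(2,Pursuer), (4,Pursuer)}.
(2,Pursuer) ∈ A1 ⇒ Pursuer forces the target.

Pursuer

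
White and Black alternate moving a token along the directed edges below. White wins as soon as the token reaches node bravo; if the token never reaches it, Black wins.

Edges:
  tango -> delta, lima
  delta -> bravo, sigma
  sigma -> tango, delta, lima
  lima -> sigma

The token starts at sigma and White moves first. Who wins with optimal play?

Track states (vertex, player-to-move).
A0 = {(bravo,White), (bravo,Black)}
A1: add {(delta,White)}.
A2 = A1; e.g. (tango,White) stays out. (sigma,White) never enters ⇒ Black avoids the target.

Black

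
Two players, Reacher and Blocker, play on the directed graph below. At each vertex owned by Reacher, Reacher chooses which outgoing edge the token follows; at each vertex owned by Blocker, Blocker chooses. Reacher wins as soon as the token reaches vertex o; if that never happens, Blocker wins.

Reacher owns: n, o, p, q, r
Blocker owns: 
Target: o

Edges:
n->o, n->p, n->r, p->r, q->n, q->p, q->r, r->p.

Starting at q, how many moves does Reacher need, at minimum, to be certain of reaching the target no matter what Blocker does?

A0 = {o}
A1: add {n} — n (Reacher) has n→o.
A2: add {q} — q (Reacher) has q→n.
A3 = A2; e.g. p (Reacher) has no edge into A2. Fixed point.
q enters the attractor at level 2, so Reacher can force the target in 2 moves from there.

2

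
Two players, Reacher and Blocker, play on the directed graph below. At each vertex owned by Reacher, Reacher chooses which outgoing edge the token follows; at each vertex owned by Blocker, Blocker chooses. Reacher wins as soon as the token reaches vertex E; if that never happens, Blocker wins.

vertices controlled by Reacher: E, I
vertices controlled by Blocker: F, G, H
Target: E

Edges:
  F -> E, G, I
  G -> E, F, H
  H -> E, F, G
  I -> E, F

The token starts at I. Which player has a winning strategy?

Reacher

A0 = {E}
A1: add {I} — I (Reacher) has I→E.
A2 = A1; e.g. F (Blocker) can still go to G. Fixed point.
I ∈ A1, so Reacher can force the target.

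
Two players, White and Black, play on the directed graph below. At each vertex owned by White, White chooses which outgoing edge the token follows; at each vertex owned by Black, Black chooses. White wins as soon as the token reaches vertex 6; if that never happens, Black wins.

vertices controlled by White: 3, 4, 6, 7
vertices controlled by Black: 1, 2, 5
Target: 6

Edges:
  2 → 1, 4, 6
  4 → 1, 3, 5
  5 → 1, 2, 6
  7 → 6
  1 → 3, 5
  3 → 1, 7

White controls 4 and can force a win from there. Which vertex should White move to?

A0 = {6}
A1: add {7} — 7 (White) has 7→6.
A2: add {3} — 3 (White) has 3→7.
A3: add {4} — 4 (White) has 4→3.
A4 = A3; e.g. 1 (Black) can still go to 5. Fixed point.
From 4, successor 3 is in the attractor (rank 2); the other successors 1, 5 are not.

3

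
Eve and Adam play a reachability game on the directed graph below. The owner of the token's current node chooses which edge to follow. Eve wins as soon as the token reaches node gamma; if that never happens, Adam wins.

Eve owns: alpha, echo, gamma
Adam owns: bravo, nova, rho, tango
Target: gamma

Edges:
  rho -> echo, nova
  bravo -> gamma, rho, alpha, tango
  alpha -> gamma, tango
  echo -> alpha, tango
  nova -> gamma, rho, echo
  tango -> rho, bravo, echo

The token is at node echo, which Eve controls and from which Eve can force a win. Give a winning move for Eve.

alpha

A0 = {gamma}
A1: add {alpha} — alpha (Eve) has alpha→gamma.
A2: add {echo} — echo (Eve) has echo→alpha.
A3 = A2; e.g. rho (Adam) can still go to nova. Fixed point.
From echo, successor alpha is in the attractor (rank 1); the other successor tango is not.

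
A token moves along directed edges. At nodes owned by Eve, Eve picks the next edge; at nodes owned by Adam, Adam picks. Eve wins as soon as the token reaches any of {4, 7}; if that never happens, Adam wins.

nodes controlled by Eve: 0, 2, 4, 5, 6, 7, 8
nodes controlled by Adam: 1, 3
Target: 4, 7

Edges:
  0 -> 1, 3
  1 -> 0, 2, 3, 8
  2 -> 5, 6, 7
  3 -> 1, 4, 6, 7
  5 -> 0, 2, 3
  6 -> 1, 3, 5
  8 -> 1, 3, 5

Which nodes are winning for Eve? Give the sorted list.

2, 4, 5, 6, 7, 8

A0 = {4, 7}
A1: add {2} — 2 (Eve) has 2→7.
A2: add {5} — 5 (Eve) has 5→2.
A3: add {6, 8} — 6 (Eve) has 6→5; 8 (Eve) has 8→5.
A4 = A3; e.g. 0 (Eve) has no edge into A3. Fixed point.
Eve's winning region = {2, 4, 5, 6, 7, 8}.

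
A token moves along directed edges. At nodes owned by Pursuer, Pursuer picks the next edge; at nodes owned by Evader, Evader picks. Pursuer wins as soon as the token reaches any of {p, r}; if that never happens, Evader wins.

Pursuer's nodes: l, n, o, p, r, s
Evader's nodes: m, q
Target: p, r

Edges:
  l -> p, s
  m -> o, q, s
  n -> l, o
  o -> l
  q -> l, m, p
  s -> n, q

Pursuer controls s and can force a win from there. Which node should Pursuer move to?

n

A0 = {p, r}
A1: add {l} — l (Pursuer) has l→p.
A2: add {n, o} — n (Pursuer) has n→l; o (Pursuer) has o→l.
A3: add {s} — s (Pursuer) has s→n.
A4 = A3; e.g. m (Evader) can still go to q. Fixed point.
From s, successor n is in the attractor (rank 2); the other successor q is not.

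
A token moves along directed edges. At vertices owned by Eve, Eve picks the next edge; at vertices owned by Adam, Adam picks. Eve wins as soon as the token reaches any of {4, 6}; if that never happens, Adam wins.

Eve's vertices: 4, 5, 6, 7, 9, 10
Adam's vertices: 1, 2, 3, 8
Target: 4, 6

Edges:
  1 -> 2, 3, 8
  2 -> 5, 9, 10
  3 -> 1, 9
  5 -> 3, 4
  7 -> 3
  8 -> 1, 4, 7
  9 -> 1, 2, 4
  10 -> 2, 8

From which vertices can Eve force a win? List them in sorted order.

4, 5, 6, 9

A0 = {4, 6}
A1: add {5, 9} — 5 (Eve) has 5→4; 9 (Eve) has 9→4.
A2 = A1; e.g. 1 (Adam) can still go to 2. Fixed point.
Eve's winning region = {4, 5, 6, 9}.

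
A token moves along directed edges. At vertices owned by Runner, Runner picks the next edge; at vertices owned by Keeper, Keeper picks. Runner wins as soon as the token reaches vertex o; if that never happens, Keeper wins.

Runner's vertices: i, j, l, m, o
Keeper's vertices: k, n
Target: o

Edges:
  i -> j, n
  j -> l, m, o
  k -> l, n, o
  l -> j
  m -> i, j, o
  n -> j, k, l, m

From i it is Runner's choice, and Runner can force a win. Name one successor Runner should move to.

A0 = {o}
A1: add {j, m} — j (Runner) has j→o; m (Runner) has m→o.
A2: add {i, l} — i (Runner) has i→j; l (Runner) has l→j.
A3 = A2; e.g. k (Keeper) can still go to n. Fixed point.
From i, successor j is in the attractor (rank 1); the other successor n is not.

j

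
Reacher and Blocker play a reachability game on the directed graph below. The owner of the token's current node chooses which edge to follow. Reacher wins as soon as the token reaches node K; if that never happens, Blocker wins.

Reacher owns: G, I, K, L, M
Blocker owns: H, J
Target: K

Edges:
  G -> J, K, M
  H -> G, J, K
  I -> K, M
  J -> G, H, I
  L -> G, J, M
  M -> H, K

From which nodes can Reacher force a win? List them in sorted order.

A0 = {K}
A1: add {G, I, M} — G (Reacher) has G→K; I (Reacher) has I→K; M (Reacher) has M→K.
A2: add {L} — L (Reacher) has L→G.
A3 = A2; e.g. H (Blocker) can still go to J. Fixed point.
Reacher's winning region = {G, I, K, L, M}.

G, I, K, L, M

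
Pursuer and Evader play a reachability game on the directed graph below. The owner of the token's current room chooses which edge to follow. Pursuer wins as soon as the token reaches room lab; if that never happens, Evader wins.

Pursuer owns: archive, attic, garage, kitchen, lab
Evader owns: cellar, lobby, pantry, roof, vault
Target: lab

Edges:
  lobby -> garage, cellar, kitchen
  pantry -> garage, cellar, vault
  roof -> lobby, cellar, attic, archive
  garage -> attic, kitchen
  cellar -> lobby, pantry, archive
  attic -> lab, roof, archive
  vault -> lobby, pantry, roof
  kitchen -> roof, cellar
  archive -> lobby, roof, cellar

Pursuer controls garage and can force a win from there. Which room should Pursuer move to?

A0 = {lab}
A1: add {attic} — attic (Pursuer) has attic→lab.
A2: add {garage} — garage (Pursuer) has garage→attic.
A3 = A2; e.g. lobby (Evader) can still go to cellar. Fixed point.
From garage, successor attic is in the attractor (rank 1); the other successor kitchen is not.

attic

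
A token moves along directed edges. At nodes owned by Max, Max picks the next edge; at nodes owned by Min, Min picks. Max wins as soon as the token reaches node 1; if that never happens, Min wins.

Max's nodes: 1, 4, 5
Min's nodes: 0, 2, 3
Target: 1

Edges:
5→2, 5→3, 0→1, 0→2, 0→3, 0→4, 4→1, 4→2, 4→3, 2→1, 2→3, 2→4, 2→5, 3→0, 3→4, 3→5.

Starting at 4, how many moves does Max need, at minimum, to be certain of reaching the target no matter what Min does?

A0 = {1}
A1: add {4} — 4 (Max) has 4→1.
A2 = A1; e.g. 0 (Min) can still go to 2. Fixed point.
4 enters the attractor at level 1, so Max can force the target in 1 move from there.

1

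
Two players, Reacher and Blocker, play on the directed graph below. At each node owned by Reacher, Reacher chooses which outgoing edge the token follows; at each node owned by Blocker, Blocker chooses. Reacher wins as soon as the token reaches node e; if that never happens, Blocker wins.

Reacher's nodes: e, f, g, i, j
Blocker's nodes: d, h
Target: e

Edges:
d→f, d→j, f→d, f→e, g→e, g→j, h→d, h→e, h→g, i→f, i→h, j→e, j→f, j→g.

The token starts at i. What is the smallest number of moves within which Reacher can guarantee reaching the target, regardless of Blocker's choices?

2

A0 = {e}
A1: add {f, g, j} — f (Reacher) has f→e; g (Reacher) has g→e; j (Reacher) has j→e.
A2: add {d, i} — d (Blocker): all of {f, j} already in; i (Reacher) has i→f.
i enters the attractor at level 2, so Reacher can force the target in 2 moves from there.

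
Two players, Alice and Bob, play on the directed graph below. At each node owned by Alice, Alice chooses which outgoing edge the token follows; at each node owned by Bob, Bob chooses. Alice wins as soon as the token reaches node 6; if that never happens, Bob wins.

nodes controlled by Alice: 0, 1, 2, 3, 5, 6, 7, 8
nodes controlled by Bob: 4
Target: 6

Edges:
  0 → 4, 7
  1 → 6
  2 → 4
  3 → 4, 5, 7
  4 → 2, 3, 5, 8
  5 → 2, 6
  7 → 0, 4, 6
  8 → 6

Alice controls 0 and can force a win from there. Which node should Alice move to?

7

A0 = {6}
A1: add {1, 5, 7, 8} — 1 (Alice) has 1→6; 5 (Alice) has 5→6; 7 (Alice) has 7→6; 8 (Alice) has 8→6.
A2: add {0, 3} — 0 (Alice) has 0→7; 3 (Alice) has 3→5.
A3 = A2; e.g. 2 (Alice) has no edge into A2. Fixed point.
From 0, successor 7 is in the attractor (rank 1); the other successor 4 is not.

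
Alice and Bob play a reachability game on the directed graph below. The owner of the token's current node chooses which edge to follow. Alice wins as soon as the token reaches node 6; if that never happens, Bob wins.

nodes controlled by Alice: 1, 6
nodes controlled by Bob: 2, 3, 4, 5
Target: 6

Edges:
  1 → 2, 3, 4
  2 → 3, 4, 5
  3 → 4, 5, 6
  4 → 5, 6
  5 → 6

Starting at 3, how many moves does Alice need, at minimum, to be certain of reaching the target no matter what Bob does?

3

A0 = {6}
A1: add {5} — 5 (Bob): all of {6} already in.
A2: add {4} — 4 (Bob): all of {5, 6} already in.
A3: add {1, 3} — 1 (Alice) has 1→4; 3 (Bob): all of {4, 5, 6} already in.
3 enters the attractor at level 3, so Alice can force the target in 3 moves from there.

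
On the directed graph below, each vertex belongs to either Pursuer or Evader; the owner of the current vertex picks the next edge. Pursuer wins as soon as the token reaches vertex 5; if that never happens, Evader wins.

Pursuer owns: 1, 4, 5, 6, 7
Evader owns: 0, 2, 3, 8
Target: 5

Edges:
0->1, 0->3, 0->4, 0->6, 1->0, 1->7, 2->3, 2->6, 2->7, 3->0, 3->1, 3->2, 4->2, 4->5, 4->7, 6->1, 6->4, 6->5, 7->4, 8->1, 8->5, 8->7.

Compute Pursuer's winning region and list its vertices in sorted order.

1, 4, 5, 6, 7, 8

A0 = {5}
A1: add {4, 6} — 4 (Pursuer) has 4→5; 6 (Pursuer) has 6→5.
A2: add {7} — 7 (Pursuer) has 7→4.
A3: add {1} — 1 (Pursuer) has 1→7.
A4: add {8} — 8 (Evader): all of {1, 5, 7} already in.
A5 = A4; e.g. 0 (Evader) can still go to 3. Fixed point.
Pursuer's winning region = {1, 4, 5, 6, 7, 8}.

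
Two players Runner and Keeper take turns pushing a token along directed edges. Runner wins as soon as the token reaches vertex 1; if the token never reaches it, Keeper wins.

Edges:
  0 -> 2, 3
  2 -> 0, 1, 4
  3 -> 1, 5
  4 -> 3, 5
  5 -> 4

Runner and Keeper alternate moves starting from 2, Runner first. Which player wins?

Runner

Track states (vertex, player-to-move).
A0 = {(1,Runner), (1,Keeper)}
A1: add {(2,Runner), (3,Runner)}.
(2,Runner) ∈ A1 ⇒ Runner forces the target.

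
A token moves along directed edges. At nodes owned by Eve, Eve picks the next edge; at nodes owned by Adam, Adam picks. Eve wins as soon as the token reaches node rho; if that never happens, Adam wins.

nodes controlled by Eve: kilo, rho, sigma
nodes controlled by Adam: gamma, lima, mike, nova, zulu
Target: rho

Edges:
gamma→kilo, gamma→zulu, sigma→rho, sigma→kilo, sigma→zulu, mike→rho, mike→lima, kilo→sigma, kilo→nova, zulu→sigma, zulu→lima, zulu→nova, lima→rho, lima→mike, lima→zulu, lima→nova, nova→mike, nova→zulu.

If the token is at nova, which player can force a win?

A0 = {rho}
A1: add {sigma} — sigma (Eve) has sigma→rho.
A2: add {kilo} — kilo (Eve) has kilo→sigma.
A3 = A2; e.g. gamma (Adam) can still go to zulu. Fixed point.
nova never enters the attractor, so Adam can avoid the target forever.

Adam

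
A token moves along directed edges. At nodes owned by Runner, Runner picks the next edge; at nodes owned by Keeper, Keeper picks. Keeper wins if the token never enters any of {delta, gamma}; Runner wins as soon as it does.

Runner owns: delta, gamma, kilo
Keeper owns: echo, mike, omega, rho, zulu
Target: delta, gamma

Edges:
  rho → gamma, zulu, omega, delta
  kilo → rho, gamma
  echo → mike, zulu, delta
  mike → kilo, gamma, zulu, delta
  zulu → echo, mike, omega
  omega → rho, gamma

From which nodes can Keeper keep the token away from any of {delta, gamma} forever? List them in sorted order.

echo, mike, omega, rho, zulu

A0 = {delta, gamma}
A1: add {kilo} — kilo (Runner) has kilo→gamma.
A2 = A1; e.g. rho (Keeper) can still go to zulu. Fixed point.
Runner's attractor = {delta, gamma, kilo}; Keeper avoids the target exactly from the complement.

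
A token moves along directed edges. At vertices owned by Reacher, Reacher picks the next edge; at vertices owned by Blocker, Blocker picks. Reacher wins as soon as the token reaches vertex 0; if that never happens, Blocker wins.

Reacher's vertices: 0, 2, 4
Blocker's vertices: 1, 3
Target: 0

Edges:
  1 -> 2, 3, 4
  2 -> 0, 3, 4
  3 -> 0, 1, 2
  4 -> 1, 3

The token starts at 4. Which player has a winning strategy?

Blocker

A0 = {0}
A1: add {2} — 2 (Reacher) has 2→0.
A2 = A1; e.g. 1 (Blocker) can still go to 3. Fixed point.
4 never enters the attractor, so Blocker can avoid the target forever.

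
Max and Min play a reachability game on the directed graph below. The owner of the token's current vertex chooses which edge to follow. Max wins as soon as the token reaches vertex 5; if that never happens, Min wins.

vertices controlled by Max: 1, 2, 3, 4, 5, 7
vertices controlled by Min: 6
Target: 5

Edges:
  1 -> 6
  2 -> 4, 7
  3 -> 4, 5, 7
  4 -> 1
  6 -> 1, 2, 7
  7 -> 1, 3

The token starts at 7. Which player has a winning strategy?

Max

A0 = {5}
A1: add {3} — 3 (Max) has 3→5.
A2: add {7} — 7 (Max) has 7→3.
7 ∈ A2, so Max can force the target.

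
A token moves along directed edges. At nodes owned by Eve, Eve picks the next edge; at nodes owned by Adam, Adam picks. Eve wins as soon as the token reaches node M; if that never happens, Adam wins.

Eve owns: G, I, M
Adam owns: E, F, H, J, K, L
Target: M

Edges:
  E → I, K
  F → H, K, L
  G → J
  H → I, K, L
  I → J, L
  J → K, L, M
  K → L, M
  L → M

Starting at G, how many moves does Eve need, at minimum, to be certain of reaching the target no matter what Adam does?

A0 = {M}
A1: add {L} — L (Adam): all of {M} already in.
A2: add {I, K} — I (Eve) has I→L; K (Adam): all of {L, M} already in.
A3: add {E, H, J} — E (Adam): all of {I, K} already in; H (Adam): all of {I, K, L} already in; J (Adam): all of {K, L, M} already in.
A4: add {F, G} — F (Adam): all of {H, K, L} already in; G (Eve) has G→J.
A4 = all vertices. Fixed point.
G enters the attractor at level 4, so Eve can force the target in 4 moves from there.

4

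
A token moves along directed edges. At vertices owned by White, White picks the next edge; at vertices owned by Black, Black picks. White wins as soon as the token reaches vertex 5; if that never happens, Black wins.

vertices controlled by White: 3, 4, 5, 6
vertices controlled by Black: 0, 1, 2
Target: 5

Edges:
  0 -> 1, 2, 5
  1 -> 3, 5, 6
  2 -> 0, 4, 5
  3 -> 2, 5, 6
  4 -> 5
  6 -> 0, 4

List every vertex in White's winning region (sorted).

A0 = {5}
A1: add {3, 4} — 3 (White) has 3→5; 4 (White) has 4→5.
A2: add {6} — 6 (White) has 6→4.
A3: add {1} — 1 (Black): all of {3, 5, 6} already in.
A4 = A3; e.g. 0 (Black) can still go to 2. Fixed point.
White's winning region = {1, 3, 4, 5, 6}.

1, 3, 4, 5, 6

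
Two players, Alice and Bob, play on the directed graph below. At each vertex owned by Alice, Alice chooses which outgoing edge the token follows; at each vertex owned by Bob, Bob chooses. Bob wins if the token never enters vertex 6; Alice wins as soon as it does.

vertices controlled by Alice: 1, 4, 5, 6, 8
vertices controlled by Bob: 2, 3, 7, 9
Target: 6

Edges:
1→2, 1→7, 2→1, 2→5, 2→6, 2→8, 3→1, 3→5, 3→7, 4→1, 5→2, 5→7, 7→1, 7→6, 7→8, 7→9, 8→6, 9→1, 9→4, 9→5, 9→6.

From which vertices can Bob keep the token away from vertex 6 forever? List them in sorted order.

A0 = {6}
A1: add {8} — 8 (Alice) has 8→6.
A2 = A1; e.g. 1 (Alice) has no edge into A1. Fixed point.
Alice's attractor = {6, 8}; Bob avoids the target exactly from the complement.

1, 2, 3, 4, 5, 7, 9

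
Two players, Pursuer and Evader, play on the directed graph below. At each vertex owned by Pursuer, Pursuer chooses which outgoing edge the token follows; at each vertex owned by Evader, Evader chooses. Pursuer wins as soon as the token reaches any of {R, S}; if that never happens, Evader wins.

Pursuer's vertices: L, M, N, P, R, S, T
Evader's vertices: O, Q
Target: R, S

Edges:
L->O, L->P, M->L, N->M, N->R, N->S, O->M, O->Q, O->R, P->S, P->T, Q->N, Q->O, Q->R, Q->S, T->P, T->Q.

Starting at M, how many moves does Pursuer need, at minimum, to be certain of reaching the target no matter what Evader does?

3

A0 = {R, S}
A1: add {N, P} — N (Pursuer) has N→R; P (Pursuer) has P→S.
A2: add {L, T} — L (Pursuer) has L→P; T (Pursuer) has T→P.
A3: add {M} — M (Pursuer) has M→L.
A4 = A3; e.g. O (Evader) can still go to Q. Fixed point.
M enters the attractor at level 3, so Pursuer can force the target in 3 moves from there.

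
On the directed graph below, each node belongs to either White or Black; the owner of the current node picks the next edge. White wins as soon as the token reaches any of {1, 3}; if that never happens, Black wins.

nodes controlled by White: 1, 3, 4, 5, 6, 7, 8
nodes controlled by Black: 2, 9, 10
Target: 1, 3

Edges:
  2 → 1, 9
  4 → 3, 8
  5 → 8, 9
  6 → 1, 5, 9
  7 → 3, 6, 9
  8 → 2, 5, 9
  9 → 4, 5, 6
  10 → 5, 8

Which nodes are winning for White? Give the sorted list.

1, 3, 4, 6, 7

A0 = {1, 3}
A1: add {4, 6, 7} — 4 (White) has 4→3; 6 (White) has 6→1; 7 (White) has 7→3.
A2 = A1; e.g. 2 (Black) can still go to 9. Fixed point.
White's winning region = {1, 3, 4, 6, 7}.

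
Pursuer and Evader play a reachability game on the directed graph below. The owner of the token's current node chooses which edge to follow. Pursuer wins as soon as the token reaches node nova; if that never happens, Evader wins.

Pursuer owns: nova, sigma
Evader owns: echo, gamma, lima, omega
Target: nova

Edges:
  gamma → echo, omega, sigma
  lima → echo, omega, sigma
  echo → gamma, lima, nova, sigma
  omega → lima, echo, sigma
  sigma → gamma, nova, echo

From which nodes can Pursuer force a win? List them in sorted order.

A0 = {nova}
A1: add {sigma} — sigma (Pursuer) has sigma→nova.
A2 = A1; e.g. gamma (Evader) can still go to echo. Fixed point.
Pursuer's winning region = {nova, sigma}.

nova, sigma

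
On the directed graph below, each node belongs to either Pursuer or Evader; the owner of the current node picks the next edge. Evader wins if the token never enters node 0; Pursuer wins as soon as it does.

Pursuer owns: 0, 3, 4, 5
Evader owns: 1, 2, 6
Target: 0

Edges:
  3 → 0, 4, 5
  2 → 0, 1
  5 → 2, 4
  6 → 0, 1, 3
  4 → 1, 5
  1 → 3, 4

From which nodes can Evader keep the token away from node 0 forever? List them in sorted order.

1, 2, 4, 5, 6

A0 = {0}
A1: add {3} — 3 (Pursuer) has 3→0.
A2 = A1; e.g. 1 (Evader) can still go to 4. Fixed point.
Pursuer's attractor = {0, 3}; Evader avoids the target exactly from the complement.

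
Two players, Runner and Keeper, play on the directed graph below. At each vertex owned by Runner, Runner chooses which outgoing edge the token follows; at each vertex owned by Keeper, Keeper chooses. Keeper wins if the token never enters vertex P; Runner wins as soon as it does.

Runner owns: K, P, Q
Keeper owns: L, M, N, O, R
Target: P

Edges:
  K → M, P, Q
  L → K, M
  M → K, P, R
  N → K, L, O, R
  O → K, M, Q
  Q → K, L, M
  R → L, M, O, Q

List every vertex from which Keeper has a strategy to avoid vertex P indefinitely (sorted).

L, M, N, O, R

A0 = {P}
A1: add {K} — K (Runner) has K→P.
A2: add {Q} — Q (Runner) has Q→K.
A3 = A2; e.g. L (Keeper) can still go to M. Fixed point.
Runner's attractor = {K, P, Q}; Keeper avoids the target exactly from the complement.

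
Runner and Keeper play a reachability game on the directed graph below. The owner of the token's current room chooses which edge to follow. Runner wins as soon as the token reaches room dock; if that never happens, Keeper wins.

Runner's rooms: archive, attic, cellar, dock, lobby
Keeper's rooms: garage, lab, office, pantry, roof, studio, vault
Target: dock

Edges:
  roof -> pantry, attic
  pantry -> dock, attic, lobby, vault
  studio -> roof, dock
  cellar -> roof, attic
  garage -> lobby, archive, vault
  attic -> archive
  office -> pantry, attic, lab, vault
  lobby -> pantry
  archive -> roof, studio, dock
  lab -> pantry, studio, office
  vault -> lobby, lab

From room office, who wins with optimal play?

A0 = {dock}
A1: add {archive} — archive (Runner) has archive→dock.
A2: add {attic} — attic (Runner) has attic→archive.
A3: add {cellar} — cellar (Runner) has cellar→attic.
A4 = A3; e.g. roof (Keeper) can still go to pantry. Fixed point.
office never enters the attractor, so Keeper can avoid the target forever.

Keeper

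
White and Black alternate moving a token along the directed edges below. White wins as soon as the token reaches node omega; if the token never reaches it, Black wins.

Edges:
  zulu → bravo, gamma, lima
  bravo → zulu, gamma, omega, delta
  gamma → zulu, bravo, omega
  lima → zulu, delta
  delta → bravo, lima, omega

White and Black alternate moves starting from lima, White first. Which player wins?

Black

Track states (vertex, player-to-move).
A0 = {(omega,White), (omega,Black)}
A1: add {(bravo,White), (gamma,White), (delta,White)}.
A2 = A1; e.g. (zulu,White) stays out. (lima,White) never enters ⇒ Black avoids the target.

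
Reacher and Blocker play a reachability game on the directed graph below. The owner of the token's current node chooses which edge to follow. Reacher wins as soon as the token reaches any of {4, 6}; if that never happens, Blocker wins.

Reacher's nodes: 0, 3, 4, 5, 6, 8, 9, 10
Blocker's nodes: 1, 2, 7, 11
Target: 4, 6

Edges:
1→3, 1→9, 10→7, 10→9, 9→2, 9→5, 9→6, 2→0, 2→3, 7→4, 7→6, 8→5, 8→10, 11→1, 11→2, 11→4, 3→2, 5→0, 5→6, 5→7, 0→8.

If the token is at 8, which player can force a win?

Reacher

A0 = {4, 6}
A1: add {5, 7, 9} — 5 (Reacher) has 5→6; 7 (Blocker): all of {4, 6} already in; 9 (Reacher) has 9→6.
A2: add {8, 10} — 8 (Reacher) has 8→5; 10 (Reacher) has 10→7.
8 ∈ A2, so Reacher can force the target.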